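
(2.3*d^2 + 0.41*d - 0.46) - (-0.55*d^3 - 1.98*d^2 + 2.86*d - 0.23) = 0.55*d^3 + 4.28*d^2 - 2.45*d - 0.23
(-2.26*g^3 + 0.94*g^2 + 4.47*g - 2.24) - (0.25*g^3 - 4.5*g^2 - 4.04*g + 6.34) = -2.51*g^3 + 5.44*g^2 + 8.51*g - 8.58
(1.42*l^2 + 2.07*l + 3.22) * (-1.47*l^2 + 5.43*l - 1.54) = -2.0874*l^4 + 4.6677*l^3 + 4.3199*l^2 + 14.2968*l - 4.9588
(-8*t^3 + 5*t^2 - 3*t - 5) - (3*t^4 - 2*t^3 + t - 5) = -3*t^4 - 6*t^3 + 5*t^2 - 4*t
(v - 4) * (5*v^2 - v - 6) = 5*v^3 - 21*v^2 - 2*v + 24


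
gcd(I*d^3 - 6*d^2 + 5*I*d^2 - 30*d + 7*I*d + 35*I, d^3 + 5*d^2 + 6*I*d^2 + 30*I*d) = d + 5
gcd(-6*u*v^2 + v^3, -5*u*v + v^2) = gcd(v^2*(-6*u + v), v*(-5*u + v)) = v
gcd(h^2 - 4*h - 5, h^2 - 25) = h - 5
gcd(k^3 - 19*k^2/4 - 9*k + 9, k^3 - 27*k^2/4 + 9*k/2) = k^2 - 27*k/4 + 9/2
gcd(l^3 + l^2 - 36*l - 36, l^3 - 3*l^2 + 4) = l + 1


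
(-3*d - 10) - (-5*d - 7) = 2*d - 3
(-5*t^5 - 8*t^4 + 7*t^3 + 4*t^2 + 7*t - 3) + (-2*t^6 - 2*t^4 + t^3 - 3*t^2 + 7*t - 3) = -2*t^6 - 5*t^5 - 10*t^4 + 8*t^3 + t^2 + 14*t - 6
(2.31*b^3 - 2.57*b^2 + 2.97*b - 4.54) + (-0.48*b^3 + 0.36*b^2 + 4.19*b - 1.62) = 1.83*b^3 - 2.21*b^2 + 7.16*b - 6.16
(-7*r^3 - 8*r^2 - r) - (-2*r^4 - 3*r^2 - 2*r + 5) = 2*r^4 - 7*r^3 - 5*r^2 + r - 5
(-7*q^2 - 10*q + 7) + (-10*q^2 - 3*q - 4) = -17*q^2 - 13*q + 3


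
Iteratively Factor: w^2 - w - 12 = (w + 3)*(w - 4)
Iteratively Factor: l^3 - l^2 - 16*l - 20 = (l + 2)*(l^2 - 3*l - 10) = (l - 5)*(l + 2)*(l + 2)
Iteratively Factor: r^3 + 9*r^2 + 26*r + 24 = (r + 2)*(r^2 + 7*r + 12) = (r + 2)*(r + 3)*(r + 4)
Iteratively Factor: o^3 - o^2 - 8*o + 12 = (o + 3)*(o^2 - 4*o + 4) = (o - 2)*(o + 3)*(o - 2)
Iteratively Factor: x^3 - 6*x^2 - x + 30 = (x + 2)*(x^2 - 8*x + 15) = (x - 5)*(x + 2)*(x - 3)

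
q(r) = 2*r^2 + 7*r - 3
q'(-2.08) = -1.32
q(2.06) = 19.91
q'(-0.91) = 3.36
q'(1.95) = 14.80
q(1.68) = 14.40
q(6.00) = 111.00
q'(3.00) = 19.00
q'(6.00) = 31.00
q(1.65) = 14.00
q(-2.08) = -8.91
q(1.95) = 18.26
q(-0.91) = -7.71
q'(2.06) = 15.24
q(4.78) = 76.16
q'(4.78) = 26.12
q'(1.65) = 13.60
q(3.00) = 36.00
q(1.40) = 10.72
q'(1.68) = 13.72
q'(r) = 4*r + 7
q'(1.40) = 12.60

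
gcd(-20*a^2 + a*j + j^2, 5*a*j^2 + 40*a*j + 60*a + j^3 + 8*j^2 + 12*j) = 5*a + j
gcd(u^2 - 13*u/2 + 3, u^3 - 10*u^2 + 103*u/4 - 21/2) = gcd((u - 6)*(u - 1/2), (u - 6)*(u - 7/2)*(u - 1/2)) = u^2 - 13*u/2 + 3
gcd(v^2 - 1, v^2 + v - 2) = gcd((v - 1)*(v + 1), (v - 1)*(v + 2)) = v - 1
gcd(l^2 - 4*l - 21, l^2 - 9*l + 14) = l - 7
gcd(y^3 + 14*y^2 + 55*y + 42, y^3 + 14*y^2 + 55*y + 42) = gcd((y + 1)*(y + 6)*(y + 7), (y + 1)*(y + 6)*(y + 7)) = y^3 + 14*y^2 + 55*y + 42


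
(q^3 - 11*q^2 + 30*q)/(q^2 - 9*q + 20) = q*(q - 6)/(q - 4)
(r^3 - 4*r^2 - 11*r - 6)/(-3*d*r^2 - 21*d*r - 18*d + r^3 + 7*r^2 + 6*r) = (r^2 - 5*r - 6)/(-3*d*r - 18*d + r^2 + 6*r)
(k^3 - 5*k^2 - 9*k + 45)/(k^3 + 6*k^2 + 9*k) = (k^2 - 8*k + 15)/(k*(k + 3))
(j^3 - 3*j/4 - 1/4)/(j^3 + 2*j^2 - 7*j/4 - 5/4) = (2*j + 1)/(2*j + 5)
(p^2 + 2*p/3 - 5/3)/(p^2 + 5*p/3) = (p - 1)/p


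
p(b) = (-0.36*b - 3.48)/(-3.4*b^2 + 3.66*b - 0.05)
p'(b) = (-0.36*b - 3.48)*(6.8*b - 3.66)/(-3.4*b^2 + 3.66*b - 0.05)^2 - 0.36/(-3.4*b^2 + 3.66*b - 0.05)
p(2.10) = 0.58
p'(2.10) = -0.78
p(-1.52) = 0.22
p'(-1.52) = 0.25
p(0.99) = -15.91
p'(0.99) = -204.31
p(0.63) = -4.09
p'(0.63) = -3.21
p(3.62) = 0.15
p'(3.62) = -0.09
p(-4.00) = 0.03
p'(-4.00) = 0.02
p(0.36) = -4.36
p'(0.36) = 5.96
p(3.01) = 0.23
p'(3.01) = -0.18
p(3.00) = 0.23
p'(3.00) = -0.18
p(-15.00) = -0.00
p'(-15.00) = 0.00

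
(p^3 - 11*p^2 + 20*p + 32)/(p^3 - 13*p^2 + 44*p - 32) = (p + 1)/(p - 1)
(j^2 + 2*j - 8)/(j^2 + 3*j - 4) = (j - 2)/(j - 1)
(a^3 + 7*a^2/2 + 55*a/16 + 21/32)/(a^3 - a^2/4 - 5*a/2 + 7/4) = (8*a^2 + 14*a + 3)/(8*(a^2 - 2*a + 1))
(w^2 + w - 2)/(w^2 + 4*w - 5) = (w + 2)/(w + 5)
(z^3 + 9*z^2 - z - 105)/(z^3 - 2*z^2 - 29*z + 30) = (z^2 + 4*z - 21)/(z^2 - 7*z + 6)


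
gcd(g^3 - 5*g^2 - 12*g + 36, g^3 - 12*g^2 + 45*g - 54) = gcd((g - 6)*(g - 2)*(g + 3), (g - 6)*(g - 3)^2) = g - 6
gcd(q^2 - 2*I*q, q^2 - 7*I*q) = q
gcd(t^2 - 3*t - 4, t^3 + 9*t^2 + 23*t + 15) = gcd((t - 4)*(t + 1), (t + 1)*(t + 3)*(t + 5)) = t + 1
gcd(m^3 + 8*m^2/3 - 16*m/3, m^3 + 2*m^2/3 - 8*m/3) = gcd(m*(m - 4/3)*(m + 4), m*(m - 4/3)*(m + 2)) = m^2 - 4*m/3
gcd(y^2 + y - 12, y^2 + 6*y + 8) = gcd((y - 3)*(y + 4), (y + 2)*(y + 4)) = y + 4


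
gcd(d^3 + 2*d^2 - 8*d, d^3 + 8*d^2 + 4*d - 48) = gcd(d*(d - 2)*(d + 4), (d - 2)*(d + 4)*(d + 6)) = d^2 + 2*d - 8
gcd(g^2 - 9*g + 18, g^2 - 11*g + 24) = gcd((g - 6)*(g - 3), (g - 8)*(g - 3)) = g - 3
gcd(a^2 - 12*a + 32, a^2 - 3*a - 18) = 1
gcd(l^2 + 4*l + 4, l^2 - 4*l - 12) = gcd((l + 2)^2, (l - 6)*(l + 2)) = l + 2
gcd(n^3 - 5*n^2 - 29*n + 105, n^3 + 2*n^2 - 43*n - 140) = n^2 - 2*n - 35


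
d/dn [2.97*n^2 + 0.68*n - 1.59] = 5.94*n + 0.68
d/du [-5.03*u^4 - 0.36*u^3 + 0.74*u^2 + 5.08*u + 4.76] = -20.12*u^3 - 1.08*u^2 + 1.48*u + 5.08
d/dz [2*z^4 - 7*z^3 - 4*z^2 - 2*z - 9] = 8*z^3 - 21*z^2 - 8*z - 2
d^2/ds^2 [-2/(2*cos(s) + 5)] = 4*(-5*cos(s) + cos(2*s) - 3)/(2*cos(s) + 5)^3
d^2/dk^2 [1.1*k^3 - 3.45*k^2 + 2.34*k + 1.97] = 6.6*k - 6.9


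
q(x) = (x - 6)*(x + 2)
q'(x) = 2*x - 4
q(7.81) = 17.76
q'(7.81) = 11.62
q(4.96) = -7.24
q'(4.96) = 5.92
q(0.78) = -14.51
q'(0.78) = -2.44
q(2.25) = -15.94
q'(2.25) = 0.50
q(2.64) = -15.59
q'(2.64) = 1.28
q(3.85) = -12.58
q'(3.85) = 3.70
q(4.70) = -8.71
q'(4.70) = 5.40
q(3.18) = -14.61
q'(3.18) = 2.36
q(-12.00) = 180.00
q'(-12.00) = -28.00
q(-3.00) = 9.00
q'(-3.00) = -10.00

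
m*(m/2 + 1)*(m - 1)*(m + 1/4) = m^4/2 + 5*m^3/8 - 7*m^2/8 - m/4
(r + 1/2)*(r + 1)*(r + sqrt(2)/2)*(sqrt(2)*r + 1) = sqrt(2)*r^4 + 2*r^3 + 3*sqrt(2)*r^3/2 + sqrt(2)*r^2 + 3*r^2 + r + 3*sqrt(2)*r/4 + sqrt(2)/4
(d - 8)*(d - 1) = d^2 - 9*d + 8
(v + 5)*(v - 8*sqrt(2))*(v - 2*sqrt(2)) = v^3 - 10*sqrt(2)*v^2 + 5*v^2 - 50*sqrt(2)*v + 32*v + 160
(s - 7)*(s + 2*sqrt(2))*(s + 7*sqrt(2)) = s^3 - 7*s^2 + 9*sqrt(2)*s^2 - 63*sqrt(2)*s + 28*s - 196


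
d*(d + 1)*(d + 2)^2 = d^4 + 5*d^3 + 8*d^2 + 4*d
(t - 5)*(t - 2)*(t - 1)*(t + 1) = t^4 - 7*t^3 + 9*t^2 + 7*t - 10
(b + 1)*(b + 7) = b^2 + 8*b + 7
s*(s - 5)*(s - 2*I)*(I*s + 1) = I*s^4 + 3*s^3 - 5*I*s^3 - 15*s^2 - 2*I*s^2 + 10*I*s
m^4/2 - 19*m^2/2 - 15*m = m*(m/2 + 1)*(m - 5)*(m + 3)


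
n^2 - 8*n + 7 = (n - 7)*(n - 1)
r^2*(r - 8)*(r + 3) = r^4 - 5*r^3 - 24*r^2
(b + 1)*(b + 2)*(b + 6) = b^3 + 9*b^2 + 20*b + 12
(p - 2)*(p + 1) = p^2 - p - 2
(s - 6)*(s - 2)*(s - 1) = s^3 - 9*s^2 + 20*s - 12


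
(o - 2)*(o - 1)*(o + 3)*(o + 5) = o^4 + 5*o^3 - 7*o^2 - 29*o + 30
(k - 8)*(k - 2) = k^2 - 10*k + 16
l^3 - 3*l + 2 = (l - 1)^2*(l + 2)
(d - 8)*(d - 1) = d^2 - 9*d + 8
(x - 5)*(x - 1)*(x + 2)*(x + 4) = x^4 - 23*x^2 - 18*x + 40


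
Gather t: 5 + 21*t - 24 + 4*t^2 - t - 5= 4*t^2 + 20*t - 24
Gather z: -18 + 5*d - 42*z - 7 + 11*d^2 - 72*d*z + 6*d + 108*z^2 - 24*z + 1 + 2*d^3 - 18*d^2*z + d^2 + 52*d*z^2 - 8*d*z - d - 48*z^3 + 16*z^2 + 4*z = 2*d^3 + 12*d^2 + 10*d - 48*z^3 + z^2*(52*d + 124) + z*(-18*d^2 - 80*d - 62) - 24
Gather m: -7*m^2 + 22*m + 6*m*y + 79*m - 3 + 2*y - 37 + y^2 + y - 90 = -7*m^2 + m*(6*y + 101) + y^2 + 3*y - 130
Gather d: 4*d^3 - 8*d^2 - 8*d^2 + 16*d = 4*d^3 - 16*d^2 + 16*d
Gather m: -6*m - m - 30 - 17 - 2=-7*m - 49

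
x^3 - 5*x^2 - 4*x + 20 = (x - 5)*(x - 2)*(x + 2)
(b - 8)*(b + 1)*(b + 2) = b^3 - 5*b^2 - 22*b - 16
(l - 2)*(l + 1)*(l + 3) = l^3 + 2*l^2 - 5*l - 6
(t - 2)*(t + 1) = t^2 - t - 2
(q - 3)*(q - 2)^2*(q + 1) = q^4 - 6*q^3 + 9*q^2 + 4*q - 12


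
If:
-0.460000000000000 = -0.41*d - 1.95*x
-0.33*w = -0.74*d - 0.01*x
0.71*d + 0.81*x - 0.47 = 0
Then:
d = 0.52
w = 1.16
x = 0.13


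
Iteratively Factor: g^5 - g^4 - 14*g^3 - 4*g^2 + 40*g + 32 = (g + 1)*(g^4 - 2*g^3 - 12*g^2 + 8*g + 32) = (g - 2)*(g + 1)*(g^3 - 12*g - 16) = (g - 4)*(g - 2)*(g + 1)*(g^2 + 4*g + 4) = (g - 4)*(g - 2)*(g + 1)*(g + 2)*(g + 2)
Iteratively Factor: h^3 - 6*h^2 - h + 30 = (h - 5)*(h^2 - h - 6) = (h - 5)*(h - 3)*(h + 2)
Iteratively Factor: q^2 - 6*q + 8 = (q - 2)*(q - 4)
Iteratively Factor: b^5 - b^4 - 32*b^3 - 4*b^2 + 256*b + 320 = (b - 5)*(b^4 + 4*b^3 - 12*b^2 - 64*b - 64) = (b - 5)*(b - 4)*(b^3 + 8*b^2 + 20*b + 16) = (b - 5)*(b - 4)*(b + 4)*(b^2 + 4*b + 4) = (b - 5)*(b - 4)*(b + 2)*(b + 4)*(b + 2)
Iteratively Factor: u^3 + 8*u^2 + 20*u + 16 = (u + 2)*(u^2 + 6*u + 8) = (u + 2)*(u + 4)*(u + 2)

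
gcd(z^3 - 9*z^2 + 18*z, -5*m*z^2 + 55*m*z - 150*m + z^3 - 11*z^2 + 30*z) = z - 6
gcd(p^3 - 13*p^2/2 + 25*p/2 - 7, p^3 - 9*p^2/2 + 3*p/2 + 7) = p^2 - 11*p/2 + 7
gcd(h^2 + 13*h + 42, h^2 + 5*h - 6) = h + 6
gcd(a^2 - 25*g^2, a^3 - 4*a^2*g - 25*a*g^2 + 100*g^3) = a^2 - 25*g^2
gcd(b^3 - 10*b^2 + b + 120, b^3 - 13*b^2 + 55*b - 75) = b - 5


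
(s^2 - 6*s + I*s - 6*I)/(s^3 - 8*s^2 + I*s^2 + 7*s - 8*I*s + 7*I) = (s - 6)/(s^2 - 8*s + 7)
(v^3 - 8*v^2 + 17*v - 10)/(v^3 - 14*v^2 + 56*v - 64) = (v^2 - 6*v + 5)/(v^2 - 12*v + 32)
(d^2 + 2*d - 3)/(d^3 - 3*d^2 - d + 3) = (d + 3)/(d^2 - 2*d - 3)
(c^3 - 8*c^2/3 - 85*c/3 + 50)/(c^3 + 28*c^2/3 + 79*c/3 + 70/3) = (3*c^2 - 23*c + 30)/(3*c^2 + 13*c + 14)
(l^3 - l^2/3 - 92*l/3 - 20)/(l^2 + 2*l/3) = l - 1 - 30/l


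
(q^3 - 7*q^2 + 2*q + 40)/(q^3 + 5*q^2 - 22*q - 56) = (q - 5)/(q + 7)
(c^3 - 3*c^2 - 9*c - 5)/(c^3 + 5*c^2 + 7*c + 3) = (c - 5)/(c + 3)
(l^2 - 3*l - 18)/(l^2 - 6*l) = (l + 3)/l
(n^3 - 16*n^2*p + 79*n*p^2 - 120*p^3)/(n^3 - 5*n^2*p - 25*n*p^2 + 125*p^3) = (-n^2 + 11*n*p - 24*p^2)/(-n^2 + 25*p^2)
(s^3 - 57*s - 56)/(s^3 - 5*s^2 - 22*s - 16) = (s + 7)/(s + 2)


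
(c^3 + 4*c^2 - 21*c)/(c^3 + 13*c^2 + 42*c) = (c - 3)/(c + 6)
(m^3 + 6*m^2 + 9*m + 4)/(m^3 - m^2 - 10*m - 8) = (m^2 + 5*m + 4)/(m^2 - 2*m - 8)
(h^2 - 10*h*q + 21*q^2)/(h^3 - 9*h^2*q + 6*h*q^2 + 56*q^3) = (-h + 3*q)/(-h^2 + 2*h*q + 8*q^2)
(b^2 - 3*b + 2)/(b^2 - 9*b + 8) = (b - 2)/(b - 8)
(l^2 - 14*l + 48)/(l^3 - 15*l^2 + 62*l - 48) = 1/(l - 1)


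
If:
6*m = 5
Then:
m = 5/6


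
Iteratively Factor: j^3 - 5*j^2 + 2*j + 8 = (j - 4)*(j^2 - j - 2) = (j - 4)*(j + 1)*(j - 2)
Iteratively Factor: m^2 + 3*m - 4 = (m - 1)*(m + 4)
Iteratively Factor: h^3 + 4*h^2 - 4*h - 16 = (h + 2)*(h^2 + 2*h - 8) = (h + 2)*(h + 4)*(h - 2)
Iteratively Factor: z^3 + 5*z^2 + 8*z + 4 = (z + 1)*(z^2 + 4*z + 4) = (z + 1)*(z + 2)*(z + 2)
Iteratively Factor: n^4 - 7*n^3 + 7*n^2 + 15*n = (n - 3)*(n^3 - 4*n^2 - 5*n) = (n - 5)*(n - 3)*(n^2 + n) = n*(n - 5)*(n - 3)*(n + 1)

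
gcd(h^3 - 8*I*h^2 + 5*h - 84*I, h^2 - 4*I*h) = h - 4*I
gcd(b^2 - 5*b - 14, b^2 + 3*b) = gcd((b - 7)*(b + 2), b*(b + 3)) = 1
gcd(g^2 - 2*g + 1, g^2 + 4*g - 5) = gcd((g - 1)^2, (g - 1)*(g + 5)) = g - 1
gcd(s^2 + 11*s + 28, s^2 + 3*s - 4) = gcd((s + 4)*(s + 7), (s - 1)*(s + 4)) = s + 4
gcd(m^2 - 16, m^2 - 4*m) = m - 4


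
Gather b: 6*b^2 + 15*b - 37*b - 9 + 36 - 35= 6*b^2 - 22*b - 8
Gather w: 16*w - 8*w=8*w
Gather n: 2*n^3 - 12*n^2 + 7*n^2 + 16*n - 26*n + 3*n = 2*n^3 - 5*n^2 - 7*n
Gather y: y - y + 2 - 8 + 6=0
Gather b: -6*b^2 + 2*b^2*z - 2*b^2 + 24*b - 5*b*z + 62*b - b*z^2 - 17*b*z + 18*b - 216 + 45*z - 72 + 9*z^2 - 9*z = b^2*(2*z - 8) + b*(-z^2 - 22*z + 104) + 9*z^2 + 36*z - 288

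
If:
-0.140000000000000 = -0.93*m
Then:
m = 0.15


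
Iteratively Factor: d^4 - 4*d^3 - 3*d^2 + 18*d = (d)*(d^3 - 4*d^2 - 3*d + 18) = d*(d + 2)*(d^2 - 6*d + 9) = d*(d - 3)*(d + 2)*(d - 3)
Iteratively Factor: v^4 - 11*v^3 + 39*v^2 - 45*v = (v)*(v^3 - 11*v^2 + 39*v - 45) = v*(v - 3)*(v^2 - 8*v + 15) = v*(v - 3)^2*(v - 5)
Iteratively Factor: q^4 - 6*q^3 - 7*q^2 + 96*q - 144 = (q - 3)*(q^3 - 3*q^2 - 16*q + 48) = (q - 3)^2*(q^2 - 16) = (q - 3)^2*(q + 4)*(q - 4)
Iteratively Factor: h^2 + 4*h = (h)*(h + 4)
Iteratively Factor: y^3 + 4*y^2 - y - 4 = (y - 1)*(y^2 + 5*y + 4) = (y - 1)*(y + 1)*(y + 4)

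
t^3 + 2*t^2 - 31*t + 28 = (t - 4)*(t - 1)*(t + 7)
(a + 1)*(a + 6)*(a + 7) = a^3 + 14*a^2 + 55*a + 42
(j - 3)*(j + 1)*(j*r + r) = j^3*r - j^2*r - 5*j*r - 3*r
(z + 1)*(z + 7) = z^2 + 8*z + 7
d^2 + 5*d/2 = d*(d + 5/2)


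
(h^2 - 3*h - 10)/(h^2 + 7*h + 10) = (h - 5)/(h + 5)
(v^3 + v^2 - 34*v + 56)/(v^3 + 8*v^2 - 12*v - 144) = (v^2 + 5*v - 14)/(v^2 + 12*v + 36)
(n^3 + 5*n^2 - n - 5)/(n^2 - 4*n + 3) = (n^2 + 6*n + 5)/(n - 3)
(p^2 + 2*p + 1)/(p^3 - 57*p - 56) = (p + 1)/(p^2 - p - 56)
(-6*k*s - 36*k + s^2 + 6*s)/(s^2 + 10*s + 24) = (-6*k + s)/(s + 4)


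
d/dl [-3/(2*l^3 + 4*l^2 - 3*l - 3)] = 3*(6*l^2 + 8*l - 3)/(2*l^3 + 4*l^2 - 3*l - 3)^2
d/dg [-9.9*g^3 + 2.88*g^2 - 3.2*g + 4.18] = -29.7*g^2 + 5.76*g - 3.2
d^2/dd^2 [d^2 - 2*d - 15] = 2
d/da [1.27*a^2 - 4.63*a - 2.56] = 2.54*a - 4.63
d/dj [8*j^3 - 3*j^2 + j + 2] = 24*j^2 - 6*j + 1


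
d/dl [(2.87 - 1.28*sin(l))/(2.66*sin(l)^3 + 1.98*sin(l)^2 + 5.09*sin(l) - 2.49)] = (6.8096*sin(l)^3 - 20.3682*sin(l)^2 - 11.3652*sin(l) - 11.4211)*cos(l)/(7.0756*sin(l)^6 + 10.5336*sin(l)^5 + 30.9992*sin(l)^4 + 6.9096*sin(l)^3 + 16.0477*sin(l)^2 - 25.3482*sin(l) + 6.2001)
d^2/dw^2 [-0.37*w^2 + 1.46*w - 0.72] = -0.740000000000000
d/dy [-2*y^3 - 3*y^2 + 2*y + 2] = -6*y^2 - 6*y + 2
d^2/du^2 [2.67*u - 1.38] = 0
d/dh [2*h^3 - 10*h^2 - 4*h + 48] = 6*h^2 - 20*h - 4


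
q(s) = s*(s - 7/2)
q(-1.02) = 4.61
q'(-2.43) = -8.36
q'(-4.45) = -12.40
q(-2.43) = 14.41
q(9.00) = 49.50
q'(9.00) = 14.50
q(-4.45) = 35.38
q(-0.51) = 2.05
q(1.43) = -2.96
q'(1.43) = -0.64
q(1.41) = -2.95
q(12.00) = 102.00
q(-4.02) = 30.23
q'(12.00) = 20.50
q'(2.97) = 2.44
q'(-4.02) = -11.54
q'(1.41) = -0.68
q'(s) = 2*s - 7/2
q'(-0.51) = -4.52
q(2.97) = -1.57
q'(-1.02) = -5.54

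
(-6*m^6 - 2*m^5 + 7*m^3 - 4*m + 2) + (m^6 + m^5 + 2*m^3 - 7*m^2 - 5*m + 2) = -5*m^6 - m^5 + 9*m^3 - 7*m^2 - 9*m + 4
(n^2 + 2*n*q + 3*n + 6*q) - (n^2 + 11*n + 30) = 2*n*q - 8*n + 6*q - 30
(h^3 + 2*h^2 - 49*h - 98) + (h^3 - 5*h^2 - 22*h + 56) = 2*h^3 - 3*h^2 - 71*h - 42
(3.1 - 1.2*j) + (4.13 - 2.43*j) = 7.23 - 3.63*j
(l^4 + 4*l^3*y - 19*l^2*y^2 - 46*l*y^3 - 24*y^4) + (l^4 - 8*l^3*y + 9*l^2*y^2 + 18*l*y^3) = 2*l^4 - 4*l^3*y - 10*l^2*y^2 - 28*l*y^3 - 24*y^4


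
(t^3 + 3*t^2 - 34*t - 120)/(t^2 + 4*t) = t - 1 - 30/t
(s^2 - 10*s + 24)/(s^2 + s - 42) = (s - 4)/(s + 7)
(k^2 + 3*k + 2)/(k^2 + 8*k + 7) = (k + 2)/(k + 7)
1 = 1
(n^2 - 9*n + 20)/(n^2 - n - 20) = (n - 4)/(n + 4)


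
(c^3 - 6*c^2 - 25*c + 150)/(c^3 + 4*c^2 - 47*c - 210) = (c^2 - 11*c + 30)/(c^2 - c - 42)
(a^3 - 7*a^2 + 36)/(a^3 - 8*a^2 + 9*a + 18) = (a + 2)/(a + 1)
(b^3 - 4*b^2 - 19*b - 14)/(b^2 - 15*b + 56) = (b^2 + 3*b + 2)/(b - 8)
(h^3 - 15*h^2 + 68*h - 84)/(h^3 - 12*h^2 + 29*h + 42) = (h - 2)/(h + 1)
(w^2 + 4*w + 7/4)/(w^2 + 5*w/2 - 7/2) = (w + 1/2)/(w - 1)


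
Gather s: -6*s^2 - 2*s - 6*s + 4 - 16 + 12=-6*s^2 - 8*s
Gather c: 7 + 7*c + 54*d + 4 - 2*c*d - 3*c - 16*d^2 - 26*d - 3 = c*(4 - 2*d) - 16*d^2 + 28*d + 8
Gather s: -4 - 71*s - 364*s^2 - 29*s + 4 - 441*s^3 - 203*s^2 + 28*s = -441*s^3 - 567*s^2 - 72*s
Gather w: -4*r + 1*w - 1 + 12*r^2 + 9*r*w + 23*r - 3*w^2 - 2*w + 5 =12*r^2 + 19*r - 3*w^2 + w*(9*r - 1) + 4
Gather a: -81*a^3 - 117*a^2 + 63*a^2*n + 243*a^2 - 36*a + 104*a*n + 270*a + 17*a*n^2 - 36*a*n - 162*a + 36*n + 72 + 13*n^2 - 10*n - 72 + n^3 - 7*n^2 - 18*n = -81*a^3 + a^2*(63*n + 126) + a*(17*n^2 + 68*n + 72) + n^3 + 6*n^2 + 8*n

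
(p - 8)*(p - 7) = p^2 - 15*p + 56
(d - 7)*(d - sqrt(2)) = d^2 - 7*d - sqrt(2)*d + 7*sqrt(2)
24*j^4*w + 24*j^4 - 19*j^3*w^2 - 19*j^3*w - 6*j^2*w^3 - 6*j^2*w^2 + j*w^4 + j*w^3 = (-8*j + w)*(-j + w)*(3*j + w)*(j*w + j)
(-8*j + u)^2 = 64*j^2 - 16*j*u + u^2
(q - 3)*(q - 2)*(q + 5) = q^3 - 19*q + 30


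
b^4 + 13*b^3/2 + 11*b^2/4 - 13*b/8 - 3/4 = (b - 1/2)*(b + 1/2)^2*(b + 6)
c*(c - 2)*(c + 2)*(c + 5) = c^4 + 5*c^3 - 4*c^2 - 20*c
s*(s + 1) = s^2 + s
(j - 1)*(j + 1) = j^2 - 1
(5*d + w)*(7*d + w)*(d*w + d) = 35*d^3*w + 35*d^3 + 12*d^2*w^2 + 12*d^2*w + d*w^3 + d*w^2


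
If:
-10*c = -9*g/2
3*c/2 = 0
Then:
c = 0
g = 0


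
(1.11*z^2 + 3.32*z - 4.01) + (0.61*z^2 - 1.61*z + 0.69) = 1.72*z^2 + 1.71*z - 3.32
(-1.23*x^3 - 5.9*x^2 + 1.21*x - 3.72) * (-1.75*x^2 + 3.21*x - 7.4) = 2.1525*x^5 + 6.3767*x^4 - 11.9545*x^3 + 54.0541*x^2 - 20.8952*x + 27.528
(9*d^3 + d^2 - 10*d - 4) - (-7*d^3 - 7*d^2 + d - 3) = 16*d^3 + 8*d^2 - 11*d - 1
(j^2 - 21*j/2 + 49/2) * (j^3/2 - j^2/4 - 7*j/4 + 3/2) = j^5/2 - 11*j^4/2 + 105*j^3/8 + 55*j^2/4 - 469*j/8 + 147/4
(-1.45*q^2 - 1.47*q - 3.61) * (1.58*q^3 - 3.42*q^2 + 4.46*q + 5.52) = -2.291*q^5 + 2.6364*q^4 - 7.1434*q^3 - 2.214*q^2 - 24.215*q - 19.9272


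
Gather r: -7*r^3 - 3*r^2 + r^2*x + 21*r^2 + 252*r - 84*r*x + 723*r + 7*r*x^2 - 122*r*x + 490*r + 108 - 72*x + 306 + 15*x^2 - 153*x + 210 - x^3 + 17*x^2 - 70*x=-7*r^3 + r^2*(x + 18) + r*(7*x^2 - 206*x + 1465) - x^3 + 32*x^2 - 295*x + 624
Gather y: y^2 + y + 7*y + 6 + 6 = y^2 + 8*y + 12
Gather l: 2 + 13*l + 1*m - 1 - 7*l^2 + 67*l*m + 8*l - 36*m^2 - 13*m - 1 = -7*l^2 + l*(67*m + 21) - 36*m^2 - 12*m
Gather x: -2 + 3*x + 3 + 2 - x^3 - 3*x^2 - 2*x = -x^3 - 3*x^2 + x + 3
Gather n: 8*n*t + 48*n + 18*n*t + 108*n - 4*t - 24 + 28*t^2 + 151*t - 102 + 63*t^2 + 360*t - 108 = n*(26*t + 156) + 91*t^2 + 507*t - 234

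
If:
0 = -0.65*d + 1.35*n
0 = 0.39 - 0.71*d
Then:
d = 0.55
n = 0.26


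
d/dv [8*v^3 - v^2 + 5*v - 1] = 24*v^2 - 2*v + 5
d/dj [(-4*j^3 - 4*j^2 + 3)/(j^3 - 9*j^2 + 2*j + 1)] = (40*j^4 - 16*j^3 - 29*j^2 + 46*j - 6)/(j^6 - 18*j^5 + 85*j^4 - 34*j^3 - 14*j^2 + 4*j + 1)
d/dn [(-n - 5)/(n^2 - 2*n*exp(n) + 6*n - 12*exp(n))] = (-n^2 + 2*n*exp(n) - 6*n - 2*(n + 5)*(n*exp(n) - n + 7*exp(n) - 3) + 12*exp(n))/(n^2 - 2*n*exp(n) + 6*n - 12*exp(n))^2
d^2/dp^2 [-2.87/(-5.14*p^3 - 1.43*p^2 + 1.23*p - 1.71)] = (-(88.5108*p + 8.2082)*(5.14*p^3 + 1.43*p^2 - 1.23*p + 1.71) + 2.87*(15.42*p^2 + 2.86*p - 1.23)*(30.84*p^2 + 5.72*p - 2.46))/(5.14*p^3 + 1.43*p^2 - 1.23*p + 1.71)^3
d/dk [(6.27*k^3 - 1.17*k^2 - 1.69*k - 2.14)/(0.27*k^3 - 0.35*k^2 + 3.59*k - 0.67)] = (-1.8786*k^4 + 45.9312*k^3 - 15.6611*k^2 + 0.0697999999999999*k + 8.8149)/(0.0729*k^6 - 0.189*k^5 + 2.0611*k^4 - 2.8748*k^3 + 13.3571*k^2 - 4.8106*k + 0.4489)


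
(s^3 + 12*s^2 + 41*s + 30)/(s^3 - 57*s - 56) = (s^2 + 11*s + 30)/(s^2 - s - 56)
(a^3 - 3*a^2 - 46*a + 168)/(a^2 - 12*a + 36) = (a^2 + 3*a - 28)/(a - 6)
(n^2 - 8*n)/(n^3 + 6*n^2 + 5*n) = (n - 8)/(n^2 + 6*n + 5)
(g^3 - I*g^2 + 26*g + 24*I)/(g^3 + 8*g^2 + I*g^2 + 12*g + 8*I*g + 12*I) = (g^2 - 2*I*g + 24)/(g^2 + 8*g + 12)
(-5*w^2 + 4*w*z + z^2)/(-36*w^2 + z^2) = (5*w^2 - 4*w*z - z^2)/(36*w^2 - z^2)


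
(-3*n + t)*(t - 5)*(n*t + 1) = -3*n^2*t^2 + 15*n^2*t + n*t^3 - 5*n*t^2 - 3*n*t + 15*n + t^2 - 5*t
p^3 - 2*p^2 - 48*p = p*(p - 8)*(p + 6)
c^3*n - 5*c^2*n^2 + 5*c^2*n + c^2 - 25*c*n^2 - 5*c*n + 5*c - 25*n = (c + 5)*(c - 5*n)*(c*n + 1)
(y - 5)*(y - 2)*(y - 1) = y^3 - 8*y^2 + 17*y - 10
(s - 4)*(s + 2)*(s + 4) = s^3 + 2*s^2 - 16*s - 32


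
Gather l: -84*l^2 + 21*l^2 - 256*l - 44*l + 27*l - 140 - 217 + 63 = -63*l^2 - 273*l - 294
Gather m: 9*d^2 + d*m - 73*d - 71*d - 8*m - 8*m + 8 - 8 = 9*d^2 - 144*d + m*(d - 16)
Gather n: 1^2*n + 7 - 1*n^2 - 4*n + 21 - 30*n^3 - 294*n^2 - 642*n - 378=-30*n^3 - 295*n^2 - 645*n - 350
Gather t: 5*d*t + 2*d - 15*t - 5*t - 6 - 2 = 2*d + t*(5*d - 20) - 8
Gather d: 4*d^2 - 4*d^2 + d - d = 0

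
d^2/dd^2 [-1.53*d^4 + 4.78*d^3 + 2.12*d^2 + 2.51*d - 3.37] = -18.36*d^2 + 28.68*d + 4.24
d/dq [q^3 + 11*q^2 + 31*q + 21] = 3*q^2 + 22*q + 31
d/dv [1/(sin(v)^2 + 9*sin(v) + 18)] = -(2*sin(v) + 9)*cos(v)/(sin(v)^2 + 9*sin(v) + 18)^2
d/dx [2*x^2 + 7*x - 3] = 4*x + 7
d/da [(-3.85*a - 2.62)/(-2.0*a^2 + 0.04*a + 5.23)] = (7.7*a^2 - 0.154*a - (3.85*a + 2.62)*(4.0*a - 0.04) - 20.1355)/(-2.0*a^2 + 0.04*a + 5.23)^2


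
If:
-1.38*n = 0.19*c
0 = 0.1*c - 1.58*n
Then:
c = 0.00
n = 0.00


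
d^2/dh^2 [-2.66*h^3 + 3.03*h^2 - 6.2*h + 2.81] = 6.06 - 15.96*h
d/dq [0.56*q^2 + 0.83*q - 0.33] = 1.12*q + 0.83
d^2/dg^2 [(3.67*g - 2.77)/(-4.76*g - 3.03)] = (231.386456 - 2.8421709430404e-14*g)/(4.76*g + 3.03)^3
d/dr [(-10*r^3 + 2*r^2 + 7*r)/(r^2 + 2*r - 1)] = (-10*r^4 - 40*r^3 + 27*r^2 - 4*r - 7)/(r^4 + 4*r^3 + 2*r^2 - 4*r + 1)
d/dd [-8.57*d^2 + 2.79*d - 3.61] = 2.79 - 17.14*d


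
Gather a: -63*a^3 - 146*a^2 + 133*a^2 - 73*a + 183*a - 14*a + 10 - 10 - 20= -63*a^3 - 13*a^2 + 96*a - 20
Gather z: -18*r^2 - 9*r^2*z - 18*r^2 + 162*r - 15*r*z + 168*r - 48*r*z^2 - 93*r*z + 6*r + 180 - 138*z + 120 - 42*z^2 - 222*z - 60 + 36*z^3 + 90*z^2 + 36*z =-36*r^2 + 336*r + 36*z^3 + z^2*(48 - 48*r) + z*(-9*r^2 - 108*r - 324) + 240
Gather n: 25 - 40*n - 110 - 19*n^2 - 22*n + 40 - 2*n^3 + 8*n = -2*n^3 - 19*n^2 - 54*n - 45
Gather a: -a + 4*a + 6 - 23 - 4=3*a - 21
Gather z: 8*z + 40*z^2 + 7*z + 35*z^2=75*z^2 + 15*z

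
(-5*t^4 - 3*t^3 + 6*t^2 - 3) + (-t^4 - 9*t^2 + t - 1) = -6*t^4 - 3*t^3 - 3*t^2 + t - 4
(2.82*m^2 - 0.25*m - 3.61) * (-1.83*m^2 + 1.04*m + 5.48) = -5.1606*m^4 + 3.3903*m^3 + 21.7999*m^2 - 5.1244*m - 19.7828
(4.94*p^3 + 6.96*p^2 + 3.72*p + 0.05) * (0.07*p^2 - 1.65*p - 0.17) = 0.3458*p^5 - 7.6638*p^4 - 12.0634*p^3 - 7.3177*p^2 - 0.7149*p - 0.0085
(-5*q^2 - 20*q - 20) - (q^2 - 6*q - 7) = -6*q^2 - 14*q - 13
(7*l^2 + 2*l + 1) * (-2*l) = -14*l^3 - 4*l^2 - 2*l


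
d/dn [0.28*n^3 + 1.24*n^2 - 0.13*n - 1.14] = 0.84*n^2 + 2.48*n - 0.13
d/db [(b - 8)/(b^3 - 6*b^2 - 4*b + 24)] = (b^3 - 6*b^2 - 4*b + (b - 8)*(-3*b^2 + 12*b + 4) + 24)/(b^3 - 6*b^2 - 4*b + 24)^2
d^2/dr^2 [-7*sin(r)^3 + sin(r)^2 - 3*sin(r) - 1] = 63*sin(r)^3 - 4*sin(r)^2 - 39*sin(r) + 2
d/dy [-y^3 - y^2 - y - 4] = -3*y^2 - 2*y - 1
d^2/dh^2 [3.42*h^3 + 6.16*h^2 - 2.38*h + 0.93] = 20.52*h + 12.32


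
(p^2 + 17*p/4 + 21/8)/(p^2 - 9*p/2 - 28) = (p + 3/4)/(p - 8)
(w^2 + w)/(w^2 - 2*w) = (w + 1)/(w - 2)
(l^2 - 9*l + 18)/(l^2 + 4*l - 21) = (l - 6)/(l + 7)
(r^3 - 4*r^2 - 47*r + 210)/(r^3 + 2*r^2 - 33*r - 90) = (r^2 + 2*r - 35)/(r^2 + 8*r + 15)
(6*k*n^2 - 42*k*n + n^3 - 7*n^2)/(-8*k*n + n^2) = (-6*k*n + 42*k - n^2 + 7*n)/(8*k - n)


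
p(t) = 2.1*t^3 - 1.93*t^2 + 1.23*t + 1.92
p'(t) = 6.3*t^2 - 3.86*t + 1.23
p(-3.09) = -82.27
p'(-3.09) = 73.31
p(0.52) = 2.33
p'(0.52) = 0.93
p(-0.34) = 1.20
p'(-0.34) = 3.27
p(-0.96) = -2.90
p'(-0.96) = 10.74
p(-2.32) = -37.54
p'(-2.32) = 44.09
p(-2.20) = -32.49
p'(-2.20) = 40.21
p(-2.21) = -32.89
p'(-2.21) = 40.53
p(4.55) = 165.37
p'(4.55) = 114.09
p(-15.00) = -7538.28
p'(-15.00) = 1476.63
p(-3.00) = -75.84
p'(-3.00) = 69.51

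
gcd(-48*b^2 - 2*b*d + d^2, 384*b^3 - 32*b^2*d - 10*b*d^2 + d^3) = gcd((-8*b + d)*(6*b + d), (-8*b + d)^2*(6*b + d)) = 48*b^2 + 2*b*d - d^2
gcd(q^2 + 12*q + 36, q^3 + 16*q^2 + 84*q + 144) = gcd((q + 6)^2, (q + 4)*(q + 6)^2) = q^2 + 12*q + 36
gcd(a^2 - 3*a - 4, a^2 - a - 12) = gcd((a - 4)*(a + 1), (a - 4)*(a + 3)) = a - 4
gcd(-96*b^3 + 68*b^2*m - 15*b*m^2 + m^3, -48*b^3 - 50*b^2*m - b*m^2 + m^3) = 8*b - m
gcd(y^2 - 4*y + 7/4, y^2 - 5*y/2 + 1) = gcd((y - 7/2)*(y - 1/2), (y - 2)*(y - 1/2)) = y - 1/2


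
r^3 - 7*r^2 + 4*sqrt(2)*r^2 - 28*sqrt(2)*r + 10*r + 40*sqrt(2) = (r - 5)*(r - 2)*(r + 4*sqrt(2))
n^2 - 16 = (n - 4)*(n + 4)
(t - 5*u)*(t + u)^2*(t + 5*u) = t^4 + 2*t^3*u - 24*t^2*u^2 - 50*t*u^3 - 25*u^4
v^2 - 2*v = v*(v - 2)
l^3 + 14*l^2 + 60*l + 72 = (l + 2)*(l + 6)^2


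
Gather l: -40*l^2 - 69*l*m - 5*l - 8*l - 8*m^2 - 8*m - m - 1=-40*l^2 + l*(-69*m - 13) - 8*m^2 - 9*m - 1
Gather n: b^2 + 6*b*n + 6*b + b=b^2 + 6*b*n + 7*b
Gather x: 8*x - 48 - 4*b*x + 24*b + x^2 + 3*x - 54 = 24*b + x^2 + x*(11 - 4*b) - 102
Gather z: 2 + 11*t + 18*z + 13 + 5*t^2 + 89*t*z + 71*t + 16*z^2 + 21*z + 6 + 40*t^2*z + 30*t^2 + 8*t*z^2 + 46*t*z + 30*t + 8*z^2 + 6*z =35*t^2 + 112*t + z^2*(8*t + 24) + z*(40*t^2 + 135*t + 45) + 21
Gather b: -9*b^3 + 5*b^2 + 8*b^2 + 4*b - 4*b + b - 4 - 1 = -9*b^3 + 13*b^2 + b - 5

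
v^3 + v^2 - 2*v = v*(v - 1)*(v + 2)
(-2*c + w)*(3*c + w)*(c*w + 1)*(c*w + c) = -6*c^4*w^2 - 6*c^4*w + c^3*w^3 + c^3*w^2 - 6*c^3*w - 6*c^3 + c^2*w^4 + c^2*w^3 + c^2*w^2 + c^2*w + c*w^3 + c*w^2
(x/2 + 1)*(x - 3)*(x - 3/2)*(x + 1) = x^4/2 - 3*x^3/4 - 7*x^2/2 + 9*x/4 + 9/2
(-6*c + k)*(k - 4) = -6*c*k + 24*c + k^2 - 4*k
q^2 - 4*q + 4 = (q - 2)^2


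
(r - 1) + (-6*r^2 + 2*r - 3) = -6*r^2 + 3*r - 4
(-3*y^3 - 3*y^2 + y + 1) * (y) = -3*y^4 - 3*y^3 + y^2 + y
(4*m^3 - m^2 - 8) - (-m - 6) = 4*m^3 - m^2 + m - 2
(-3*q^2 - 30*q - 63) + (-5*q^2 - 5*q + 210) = -8*q^2 - 35*q + 147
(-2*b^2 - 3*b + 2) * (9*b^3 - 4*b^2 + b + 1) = -18*b^5 - 19*b^4 + 28*b^3 - 13*b^2 - b + 2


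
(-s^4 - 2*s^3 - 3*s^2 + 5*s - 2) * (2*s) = -2*s^5 - 4*s^4 - 6*s^3 + 10*s^2 - 4*s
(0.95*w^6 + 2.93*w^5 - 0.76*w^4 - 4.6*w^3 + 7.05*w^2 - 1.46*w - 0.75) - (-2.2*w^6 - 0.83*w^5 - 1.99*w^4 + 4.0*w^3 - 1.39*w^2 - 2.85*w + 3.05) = 3.15*w^6 + 3.76*w^5 + 1.23*w^4 - 8.6*w^3 + 8.44*w^2 + 1.39*w - 3.8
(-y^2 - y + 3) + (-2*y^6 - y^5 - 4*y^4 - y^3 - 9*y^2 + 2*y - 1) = -2*y^6 - y^5 - 4*y^4 - y^3 - 10*y^2 + y + 2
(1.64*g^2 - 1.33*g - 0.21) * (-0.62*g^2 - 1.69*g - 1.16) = -1.0168*g^4 - 1.947*g^3 + 0.4755*g^2 + 1.8977*g + 0.2436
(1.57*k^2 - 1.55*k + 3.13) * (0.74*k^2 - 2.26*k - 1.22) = 1.1618*k^4 - 4.6952*k^3 + 3.9038*k^2 - 5.1828*k - 3.8186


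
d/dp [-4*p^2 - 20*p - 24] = -8*p - 20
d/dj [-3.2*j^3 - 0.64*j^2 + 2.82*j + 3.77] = -9.6*j^2 - 1.28*j + 2.82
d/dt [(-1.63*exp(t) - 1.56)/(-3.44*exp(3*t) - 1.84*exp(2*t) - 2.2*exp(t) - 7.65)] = (-11.2144*exp(3*t) - 19.0984*exp(2*t) - 5.7408*exp(t) + 9.0375)*exp(t)/(11.8336*exp(6*t) + 12.6592*exp(5*t) + 18.5216*exp(4*t) + 60.728*exp(3*t) + 32.992*exp(2*t) + 33.66*exp(t) + 58.5225)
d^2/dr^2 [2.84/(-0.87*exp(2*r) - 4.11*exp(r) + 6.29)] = (-2.84*(1.74*exp(r) + 4.11)*(3.48*exp(r) + 8.22)*exp(r) + (9.8832*exp(r) + 11.6724)*(0.87*exp(2*r) + 4.11*exp(r) - 6.29))*exp(r)/(0.87*exp(2*r) + 4.11*exp(r) - 6.29)^3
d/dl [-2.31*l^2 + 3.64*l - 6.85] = 3.64 - 4.62*l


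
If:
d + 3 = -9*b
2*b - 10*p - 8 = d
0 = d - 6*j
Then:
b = 10*p/11 + 5/11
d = -90*p/11 - 78/11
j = -15*p/11 - 13/11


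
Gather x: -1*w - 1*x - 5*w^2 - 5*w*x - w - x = -5*w^2 - 2*w + x*(-5*w - 2)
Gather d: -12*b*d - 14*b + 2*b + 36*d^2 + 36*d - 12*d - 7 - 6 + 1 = -12*b + 36*d^2 + d*(24 - 12*b) - 12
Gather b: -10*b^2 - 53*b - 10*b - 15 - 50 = -10*b^2 - 63*b - 65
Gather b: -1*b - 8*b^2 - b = -8*b^2 - 2*b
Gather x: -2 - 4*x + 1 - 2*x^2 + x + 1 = -2*x^2 - 3*x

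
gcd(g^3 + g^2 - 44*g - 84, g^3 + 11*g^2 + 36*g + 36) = g^2 + 8*g + 12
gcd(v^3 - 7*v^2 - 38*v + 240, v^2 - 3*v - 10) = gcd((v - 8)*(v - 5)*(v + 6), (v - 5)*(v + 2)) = v - 5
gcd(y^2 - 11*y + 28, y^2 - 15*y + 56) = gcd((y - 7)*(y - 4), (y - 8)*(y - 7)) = y - 7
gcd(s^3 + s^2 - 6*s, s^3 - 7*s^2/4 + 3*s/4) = s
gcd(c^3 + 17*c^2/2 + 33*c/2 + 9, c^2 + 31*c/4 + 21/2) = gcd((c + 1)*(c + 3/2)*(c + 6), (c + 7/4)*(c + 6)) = c + 6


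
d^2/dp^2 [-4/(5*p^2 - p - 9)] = 8*(-25*p^2 + 5*p + (10*p - 1)^2 + 45)/(-5*p^2 + p + 9)^3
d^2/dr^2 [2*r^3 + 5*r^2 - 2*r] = 12*r + 10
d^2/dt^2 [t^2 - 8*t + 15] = 2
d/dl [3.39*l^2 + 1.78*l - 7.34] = 6.78*l + 1.78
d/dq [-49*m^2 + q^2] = 2*q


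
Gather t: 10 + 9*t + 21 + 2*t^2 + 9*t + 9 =2*t^2 + 18*t + 40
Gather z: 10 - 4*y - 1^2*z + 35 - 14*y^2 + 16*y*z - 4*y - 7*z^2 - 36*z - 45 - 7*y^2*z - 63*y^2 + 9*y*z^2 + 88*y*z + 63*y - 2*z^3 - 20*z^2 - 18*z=-77*y^2 + 55*y - 2*z^3 + z^2*(9*y - 27) + z*(-7*y^2 + 104*y - 55)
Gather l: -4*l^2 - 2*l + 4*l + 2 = -4*l^2 + 2*l + 2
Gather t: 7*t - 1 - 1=7*t - 2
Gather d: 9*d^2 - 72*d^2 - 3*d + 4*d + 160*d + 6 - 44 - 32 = -63*d^2 + 161*d - 70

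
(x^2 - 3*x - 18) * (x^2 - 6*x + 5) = x^4 - 9*x^3 + 5*x^2 + 93*x - 90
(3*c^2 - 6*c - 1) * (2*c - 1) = 6*c^3 - 15*c^2 + 4*c + 1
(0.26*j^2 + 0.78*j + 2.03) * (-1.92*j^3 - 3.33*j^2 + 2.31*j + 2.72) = -0.4992*j^5 - 2.3634*j^4 - 5.8944*j^3 - 4.2509*j^2 + 6.8109*j + 5.5216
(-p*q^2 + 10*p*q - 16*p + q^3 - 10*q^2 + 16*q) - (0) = -p*q^2 + 10*p*q - 16*p + q^3 - 10*q^2 + 16*q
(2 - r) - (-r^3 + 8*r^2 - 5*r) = r^3 - 8*r^2 + 4*r + 2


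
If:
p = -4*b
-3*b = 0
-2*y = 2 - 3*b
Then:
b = 0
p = 0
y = -1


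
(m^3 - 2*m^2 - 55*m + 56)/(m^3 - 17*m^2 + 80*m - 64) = (m + 7)/(m - 8)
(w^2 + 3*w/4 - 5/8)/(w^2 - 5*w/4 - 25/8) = (2*w - 1)/(2*w - 5)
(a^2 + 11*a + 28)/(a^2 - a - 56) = (a + 4)/(a - 8)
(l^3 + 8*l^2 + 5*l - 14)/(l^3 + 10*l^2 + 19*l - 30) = (l^2 + 9*l + 14)/(l^2 + 11*l + 30)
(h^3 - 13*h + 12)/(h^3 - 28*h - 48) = (-h^3 + 13*h - 12)/(-h^3 + 28*h + 48)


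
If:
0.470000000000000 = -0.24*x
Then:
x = -1.96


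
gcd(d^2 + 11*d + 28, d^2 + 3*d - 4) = d + 4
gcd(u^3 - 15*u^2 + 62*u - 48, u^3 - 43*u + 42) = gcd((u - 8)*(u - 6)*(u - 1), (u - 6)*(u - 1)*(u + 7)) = u^2 - 7*u + 6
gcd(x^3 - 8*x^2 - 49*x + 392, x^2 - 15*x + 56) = x^2 - 15*x + 56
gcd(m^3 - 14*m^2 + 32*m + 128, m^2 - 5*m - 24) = m - 8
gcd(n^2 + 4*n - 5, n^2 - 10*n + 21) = 1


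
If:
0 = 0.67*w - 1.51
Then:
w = 2.25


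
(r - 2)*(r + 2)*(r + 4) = r^3 + 4*r^2 - 4*r - 16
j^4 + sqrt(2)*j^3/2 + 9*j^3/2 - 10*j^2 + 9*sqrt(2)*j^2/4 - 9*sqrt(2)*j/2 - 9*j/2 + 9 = (j - 3/2)*(j + 6)*(j - sqrt(2)/2)*(j + sqrt(2))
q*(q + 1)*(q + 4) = q^3 + 5*q^2 + 4*q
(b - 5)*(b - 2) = b^2 - 7*b + 10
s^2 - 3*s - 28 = (s - 7)*(s + 4)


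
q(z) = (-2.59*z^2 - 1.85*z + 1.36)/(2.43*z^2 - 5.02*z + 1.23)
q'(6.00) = 0.16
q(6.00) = -1.76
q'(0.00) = 3.01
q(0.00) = 1.11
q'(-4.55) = 0.08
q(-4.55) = -0.59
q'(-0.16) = 1.61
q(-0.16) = 0.76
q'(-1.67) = 0.28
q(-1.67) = -0.17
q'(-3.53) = 0.11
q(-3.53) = -0.50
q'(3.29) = 1.25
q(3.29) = -2.97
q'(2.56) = 4.64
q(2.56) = -4.73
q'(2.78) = 2.83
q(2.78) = -3.93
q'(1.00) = 4.90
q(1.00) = 2.26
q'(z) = (5.02 - 4.86*z)*(-2.59*z^2 - 1.85*z + 1.36)/(2.43*z^2 - 5.02*z + 1.23)^2 + (-5.18*z - 1.85)/(2.43*z^2 - 5.02*z + 1.23) = (17.4973*z^2 - 12.981*z + 4.5517)/(5.9049*z^4 - 24.3972*z^3 + 31.1782*z^2 - 12.3492*z + 1.5129)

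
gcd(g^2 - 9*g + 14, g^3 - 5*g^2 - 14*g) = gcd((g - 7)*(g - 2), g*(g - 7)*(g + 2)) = g - 7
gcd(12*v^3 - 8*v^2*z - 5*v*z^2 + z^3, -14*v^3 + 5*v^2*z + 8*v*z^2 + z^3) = -2*v^2 + v*z + z^2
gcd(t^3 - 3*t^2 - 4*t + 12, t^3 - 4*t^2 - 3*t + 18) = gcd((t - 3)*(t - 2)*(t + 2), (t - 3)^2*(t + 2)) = t^2 - t - 6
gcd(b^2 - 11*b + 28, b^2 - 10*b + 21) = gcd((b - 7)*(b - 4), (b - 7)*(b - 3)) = b - 7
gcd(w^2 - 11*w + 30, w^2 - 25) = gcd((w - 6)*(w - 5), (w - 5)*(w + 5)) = w - 5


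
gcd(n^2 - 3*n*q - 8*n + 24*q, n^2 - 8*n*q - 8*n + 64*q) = n - 8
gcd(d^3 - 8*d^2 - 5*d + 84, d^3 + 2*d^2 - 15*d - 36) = d^2 - d - 12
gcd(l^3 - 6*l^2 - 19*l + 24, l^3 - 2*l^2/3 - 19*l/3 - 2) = 1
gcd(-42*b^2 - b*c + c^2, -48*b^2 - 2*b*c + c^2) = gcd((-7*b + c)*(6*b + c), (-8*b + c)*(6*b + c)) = 6*b + c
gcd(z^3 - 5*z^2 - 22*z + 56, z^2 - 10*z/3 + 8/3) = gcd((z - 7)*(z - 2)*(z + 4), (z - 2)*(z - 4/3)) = z - 2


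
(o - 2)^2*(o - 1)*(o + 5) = o^4 - 17*o^2 + 36*o - 20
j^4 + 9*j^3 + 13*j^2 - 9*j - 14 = (j - 1)*(j + 1)*(j + 2)*(j + 7)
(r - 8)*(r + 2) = r^2 - 6*r - 16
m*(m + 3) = m^2 + 3*m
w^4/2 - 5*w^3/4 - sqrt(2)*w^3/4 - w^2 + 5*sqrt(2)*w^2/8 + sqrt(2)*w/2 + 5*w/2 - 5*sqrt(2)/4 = (w/2 + sqrt(2)/2)*(w - 5/2)*(w - sqrt(2))*(w - sqrt(2)/2)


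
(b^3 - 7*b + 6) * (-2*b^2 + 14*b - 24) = -2*b^5 + 14*b^4 - 10*b^3 - 110*b^2 + 252*b - 144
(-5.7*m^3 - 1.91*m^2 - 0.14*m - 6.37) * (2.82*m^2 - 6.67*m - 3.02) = -16.074*m^5 + 32.6328*m^4 + 29.5589*m^3 - 11.2614*m^2 + 42.9107*m + 19.2374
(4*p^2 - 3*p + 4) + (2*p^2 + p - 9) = 6*p^2 - 2*p - 5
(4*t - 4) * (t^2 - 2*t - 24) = 4*t^3 - 12*t^2 - 88*t + 96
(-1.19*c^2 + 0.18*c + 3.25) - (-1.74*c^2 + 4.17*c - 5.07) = 0.55*c^2 - 3.99*c + 8.32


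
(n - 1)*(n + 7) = n^2 + 6*n - 7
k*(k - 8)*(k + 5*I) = k^3 - 8*k^2 + 5*I*k^2 - 40*I*k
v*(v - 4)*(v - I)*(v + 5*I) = v^4 - 4*v^3 + 4*I*v^3 + 5*v^2 - 16*I*v^2 - 20*v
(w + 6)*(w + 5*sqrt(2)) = w^2 + 6*w + 5*sqrt(2)*w + 30*sqrt(2)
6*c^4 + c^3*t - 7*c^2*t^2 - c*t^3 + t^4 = (-3*c + t)*(-c + t)*(c + t)*(2*c + t)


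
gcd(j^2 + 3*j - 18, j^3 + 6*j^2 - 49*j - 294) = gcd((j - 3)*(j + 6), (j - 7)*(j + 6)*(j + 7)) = j + 6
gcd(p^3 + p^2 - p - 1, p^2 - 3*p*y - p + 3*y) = p - 1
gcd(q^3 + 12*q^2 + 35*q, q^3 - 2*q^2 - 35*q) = q^2 + 5*q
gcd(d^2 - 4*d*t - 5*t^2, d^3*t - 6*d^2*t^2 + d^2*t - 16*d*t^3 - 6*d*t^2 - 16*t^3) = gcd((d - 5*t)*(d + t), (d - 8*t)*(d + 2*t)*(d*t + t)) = 1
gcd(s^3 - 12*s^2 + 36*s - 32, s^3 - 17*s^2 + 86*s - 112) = s^2 - 10*s + 16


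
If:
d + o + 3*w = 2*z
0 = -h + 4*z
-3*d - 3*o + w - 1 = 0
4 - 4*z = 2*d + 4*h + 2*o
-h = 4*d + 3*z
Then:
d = -161/408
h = 46/51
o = 19/136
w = 4/17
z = 23/102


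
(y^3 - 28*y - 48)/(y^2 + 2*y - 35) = (y^3 - 28*y - 48)/(y^2 + 2*y - 35)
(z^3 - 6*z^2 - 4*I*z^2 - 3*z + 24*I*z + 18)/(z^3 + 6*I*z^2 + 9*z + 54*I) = (z^2 - z*(6 + I) + 6*I)/(z^2 + 9*I*z - 18)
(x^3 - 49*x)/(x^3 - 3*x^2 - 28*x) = (x + 7)/(x + 4)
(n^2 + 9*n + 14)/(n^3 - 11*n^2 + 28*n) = (n^2 + 9*n + 14)/(n*(n^2 - 11*n + 28))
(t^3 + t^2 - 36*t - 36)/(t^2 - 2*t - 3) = (t^2 - 36)/(t - 3)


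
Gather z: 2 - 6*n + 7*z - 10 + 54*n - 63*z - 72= 48*n - 56*z - 80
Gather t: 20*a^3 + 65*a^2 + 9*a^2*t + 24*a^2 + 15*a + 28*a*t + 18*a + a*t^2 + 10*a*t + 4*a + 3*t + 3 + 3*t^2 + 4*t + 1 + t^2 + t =20*a^3 + 89*a^2 + 37*a + t^2*(a + 4) + t*(9*a^2 + 38*a + 8) + 4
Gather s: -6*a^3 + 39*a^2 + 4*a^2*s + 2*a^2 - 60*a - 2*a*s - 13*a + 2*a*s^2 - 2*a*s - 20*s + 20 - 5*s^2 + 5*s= -6*a^3 + 41*a^2 - 73*a + s^2*(2*a - 5) + s*(4*a^2 - 4*a - 15) + 20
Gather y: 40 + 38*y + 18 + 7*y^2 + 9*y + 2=7*y^2 + 47*y + 60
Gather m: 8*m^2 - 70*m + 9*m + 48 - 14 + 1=8*m^2 - 61*m + 35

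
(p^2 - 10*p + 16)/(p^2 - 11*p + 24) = (p - 2)/(p - 3)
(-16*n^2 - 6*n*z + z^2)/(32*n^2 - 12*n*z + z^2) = (2*n + z)/(-4*n + z)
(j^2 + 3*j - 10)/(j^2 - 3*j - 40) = (j - 2)/(j - 8)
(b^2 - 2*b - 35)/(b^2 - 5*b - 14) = (b + 5)/(b + 2)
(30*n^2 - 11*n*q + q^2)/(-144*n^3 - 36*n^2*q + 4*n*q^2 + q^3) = (-5*n + q)/(24*n^2 + 10*n*q + q^2)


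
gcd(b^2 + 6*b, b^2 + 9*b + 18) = b + 6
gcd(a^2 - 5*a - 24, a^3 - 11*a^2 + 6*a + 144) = a^2 - 5*a - 24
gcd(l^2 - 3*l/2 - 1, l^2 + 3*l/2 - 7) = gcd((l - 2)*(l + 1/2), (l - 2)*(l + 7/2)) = l - 2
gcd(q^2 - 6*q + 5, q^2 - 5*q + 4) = q - 1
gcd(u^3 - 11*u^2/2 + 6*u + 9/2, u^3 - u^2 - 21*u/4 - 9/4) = u^2 - 5*u/2 - 3/2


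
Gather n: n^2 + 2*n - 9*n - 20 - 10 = n^2 - 7*n - 30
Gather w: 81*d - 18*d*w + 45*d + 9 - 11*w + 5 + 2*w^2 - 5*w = 126*d + 2*w^2 + w*(-18*d - 16) + 14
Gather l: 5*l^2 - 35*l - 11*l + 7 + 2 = 5*l^2 - 46*l + 9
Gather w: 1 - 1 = 0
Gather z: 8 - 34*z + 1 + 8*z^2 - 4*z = 8*z^2 - 38*z + 9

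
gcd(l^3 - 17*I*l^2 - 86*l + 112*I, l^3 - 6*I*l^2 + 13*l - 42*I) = l^2 - 9*I*l - 14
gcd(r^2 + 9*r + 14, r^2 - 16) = 1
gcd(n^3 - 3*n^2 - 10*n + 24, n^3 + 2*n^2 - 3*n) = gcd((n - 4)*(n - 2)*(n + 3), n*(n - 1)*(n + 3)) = n + 3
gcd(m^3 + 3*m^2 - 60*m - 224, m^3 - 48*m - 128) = m^2 - 4*m - 32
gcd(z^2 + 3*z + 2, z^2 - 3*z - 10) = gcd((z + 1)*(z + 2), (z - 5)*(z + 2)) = z + 2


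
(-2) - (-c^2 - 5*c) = c^2 + 5*c - 2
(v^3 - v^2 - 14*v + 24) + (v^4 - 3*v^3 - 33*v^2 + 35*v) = v^4 - 2*v^3 - 34*v^2 + 21*v + 24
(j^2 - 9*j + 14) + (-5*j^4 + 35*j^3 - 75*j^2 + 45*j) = -5*j^4 + 35*j^3 - 74*j^2 + 36*j + 14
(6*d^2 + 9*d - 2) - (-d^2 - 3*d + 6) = 7*d^2 + 12*d - 8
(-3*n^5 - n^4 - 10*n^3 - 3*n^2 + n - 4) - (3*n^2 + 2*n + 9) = -3*n^5 - n^4 - 10*n^3 - 6*n^2 - n - 13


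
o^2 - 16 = (o - 4)*(o + 4)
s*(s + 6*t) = s^2 + 6*s*t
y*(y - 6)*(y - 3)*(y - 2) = y^4 - 11*y^3 + 36*y^2 - 36*y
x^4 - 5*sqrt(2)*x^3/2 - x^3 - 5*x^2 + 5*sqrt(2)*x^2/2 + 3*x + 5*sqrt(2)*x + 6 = (x - 2)*(x + 1)*(x - 3*sqrt(2))*(x + sqrt(2)/2)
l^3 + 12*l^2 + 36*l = l*(l + 6)^2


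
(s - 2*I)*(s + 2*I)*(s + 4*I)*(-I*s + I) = -I*s^4 + 4*s^3 + I*s^3 - 4*s^2 - 4*I*s^2 + 16*s + 4*I*s - 16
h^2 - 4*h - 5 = (h - 5)*(h + 1)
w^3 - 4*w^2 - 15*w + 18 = (w - 6)*(w - 1)*(w + 3)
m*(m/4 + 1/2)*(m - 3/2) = m^3/4 + m^2/8 - 3*m/4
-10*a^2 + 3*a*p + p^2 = (-2*a + p)*(5*a + p)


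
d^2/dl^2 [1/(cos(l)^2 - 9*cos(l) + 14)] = (-4*sin(l)^4 + 27*sin(l)^2 - 639*cos(l)/4 + 27*cos(3*l)/4 + 111)/((cos(l) - 7)^3*(cos(l) - 2)^3)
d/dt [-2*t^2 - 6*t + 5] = -4*t - 6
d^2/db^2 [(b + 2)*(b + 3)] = 2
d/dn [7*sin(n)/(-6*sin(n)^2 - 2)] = 7*(3*sin(n)^2 - 1)*cos(n)/(2*(3*sin(n)^2 + 1)^2)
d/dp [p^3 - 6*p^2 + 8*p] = 3*p^2 - 12*p + 8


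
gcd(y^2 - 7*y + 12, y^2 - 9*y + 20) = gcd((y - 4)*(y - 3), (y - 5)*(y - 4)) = y - 4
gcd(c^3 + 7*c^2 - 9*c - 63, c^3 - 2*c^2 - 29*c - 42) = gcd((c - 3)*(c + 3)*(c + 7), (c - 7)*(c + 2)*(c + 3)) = c + 3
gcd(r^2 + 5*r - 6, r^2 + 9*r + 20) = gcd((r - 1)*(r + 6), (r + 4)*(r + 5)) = 1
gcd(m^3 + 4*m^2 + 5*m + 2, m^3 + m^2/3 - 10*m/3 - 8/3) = m + 1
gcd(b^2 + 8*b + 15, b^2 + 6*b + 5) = b + 5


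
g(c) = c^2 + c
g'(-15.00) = -29.00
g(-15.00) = 210.00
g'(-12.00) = -23.00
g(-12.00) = 132.00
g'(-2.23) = -3.46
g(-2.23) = 2.74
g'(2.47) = 5.94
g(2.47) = 8.57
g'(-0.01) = 0.98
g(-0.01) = -0.01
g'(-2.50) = -4.00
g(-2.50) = 3.75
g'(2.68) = 6.36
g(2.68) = 9.86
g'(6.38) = 13.76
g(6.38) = 47.08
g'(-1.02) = -1.04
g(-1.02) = 0.02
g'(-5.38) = -9.76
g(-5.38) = 23.56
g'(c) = 2*c + 1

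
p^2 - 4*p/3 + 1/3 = (p - 1)*(p - 1/3)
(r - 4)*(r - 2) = r^2 - 6*r + 8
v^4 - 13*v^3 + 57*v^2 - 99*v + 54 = (v - 6)*(v - 3)^2*(v - 1)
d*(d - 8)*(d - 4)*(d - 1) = d^4 - 13*d^3 + 44*d^2 - 32*d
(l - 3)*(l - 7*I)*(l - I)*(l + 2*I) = l^4 - 3*l^3 - 6*I*l^3 + 9*l^2 + 18*I*l^2 - 27*l - 14*I*l + 42*I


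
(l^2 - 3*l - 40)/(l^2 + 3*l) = (l^2 - 3*l - 40)/(l*(l + 3))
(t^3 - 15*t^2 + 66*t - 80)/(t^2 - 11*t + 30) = (t^2 - 10*t + 16)/(t - 6)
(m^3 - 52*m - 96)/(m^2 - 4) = (m^2 - 2*m - 48)/(m - 2)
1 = 1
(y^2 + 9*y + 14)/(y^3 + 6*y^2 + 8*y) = (y + 7)/(y*(y + 4))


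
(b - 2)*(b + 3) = b^2 + b - 6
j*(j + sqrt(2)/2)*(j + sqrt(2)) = j^3 + 3*sqrt(2)*j^2/2 + j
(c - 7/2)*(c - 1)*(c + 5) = c^3 + c^2/2 - 19*c + 35/2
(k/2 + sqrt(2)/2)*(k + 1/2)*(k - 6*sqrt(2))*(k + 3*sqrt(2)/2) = k^4/2 - 7*sqrt(2)*k^3/4 + k^3/4 - 27*k^2/2 - 7*sqrt(2)*k^2/8 - 9*sqrt(2)*k - 27*k/4 - 9*sqrt(2)/2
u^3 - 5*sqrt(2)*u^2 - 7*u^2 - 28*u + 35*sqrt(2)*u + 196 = (u - 7)*(u - 7*sqrt(2))*(u + 2*sqrt(2))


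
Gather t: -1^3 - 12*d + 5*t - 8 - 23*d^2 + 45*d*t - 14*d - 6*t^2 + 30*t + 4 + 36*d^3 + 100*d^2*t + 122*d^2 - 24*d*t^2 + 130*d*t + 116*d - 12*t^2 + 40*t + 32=36*d^3 + 99*d^2 + 90*d + t^2*(-24*d - 18) + t*(100*d^2 + 175*d + 75) + 27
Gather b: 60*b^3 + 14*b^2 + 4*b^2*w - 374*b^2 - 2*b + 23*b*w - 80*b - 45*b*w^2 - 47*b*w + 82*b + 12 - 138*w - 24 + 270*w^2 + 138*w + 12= 60*b^3 + b^2*(4*w - 360) + b*(-45*w^2 - 24*w) + 270*w^2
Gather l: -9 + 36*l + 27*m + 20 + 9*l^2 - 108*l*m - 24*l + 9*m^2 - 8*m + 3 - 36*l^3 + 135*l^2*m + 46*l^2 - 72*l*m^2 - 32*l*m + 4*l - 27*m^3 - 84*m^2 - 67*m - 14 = -36*l^3 + l^2*(135*m + 55) + l*(-72*m^2 - 140*m + 16) - 27*m^3 - 75*m^2 - 48*m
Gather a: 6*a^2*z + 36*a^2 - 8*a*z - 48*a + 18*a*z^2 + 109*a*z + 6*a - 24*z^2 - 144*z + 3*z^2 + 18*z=a^2*(6*z + 36) + a*(18*z^2 + 101*z - 42) - 21*z^2 - 126*z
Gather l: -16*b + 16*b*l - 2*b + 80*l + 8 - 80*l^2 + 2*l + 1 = -18*b - 80*l^2 + l*(16*b + 82) + 9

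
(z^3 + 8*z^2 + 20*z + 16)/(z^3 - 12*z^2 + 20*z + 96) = (z^2 + 6*z + 8)/(z^2 - 14*z + 48)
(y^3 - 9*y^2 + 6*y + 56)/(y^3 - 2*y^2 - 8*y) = (y - 7)/y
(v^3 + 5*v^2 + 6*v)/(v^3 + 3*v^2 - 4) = v*(v + 3)/(v^2 + v - 2)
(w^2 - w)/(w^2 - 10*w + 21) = w*(w - 1)/(w^2 - 10*w + 21)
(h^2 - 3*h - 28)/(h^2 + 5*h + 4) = (h - 7)/(h + 1)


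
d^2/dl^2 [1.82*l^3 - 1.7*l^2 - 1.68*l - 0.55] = 10.92*l - 3.4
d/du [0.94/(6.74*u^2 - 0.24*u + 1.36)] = (0.2256 - 12.6712*u)/(6.74*u^2 - 0.24*u + 1.36)^2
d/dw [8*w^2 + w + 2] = 16*w + 1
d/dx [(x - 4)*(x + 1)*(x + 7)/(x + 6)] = 2*(x^3 + 11*x^2 + 24*x - 61)/(x^2 + 12*x + 36)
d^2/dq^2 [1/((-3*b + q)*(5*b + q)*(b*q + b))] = 2*(-(3*b - q)^2*(5*b + q)^2 - (3*b - q)^2*(5*b + q)*(q + 1) - (3*b - q)^2*(q + 1)^2 + (3*b - q)*(5*b + q)^2*(q + 1) + (3*b - q)*(5*b + q)*(q + 1)^2 - (5*b + q)^2*(q + 1)^2)/(b*(3*b - q)^3*(5*b + q)^3*(q + 1)^3)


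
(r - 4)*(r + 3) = r^2 - r - 12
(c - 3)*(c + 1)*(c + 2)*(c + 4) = c^4 + 4*c^3 - 7*c^2 - 34*c - 24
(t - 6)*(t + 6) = t^2 - 36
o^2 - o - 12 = (o - 4)*(o + 3)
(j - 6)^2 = j^2 - 12*j + 36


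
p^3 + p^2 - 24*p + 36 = (p - 3)*(p - 2)*(p + 6)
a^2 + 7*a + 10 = (a + 2)*(a + 5)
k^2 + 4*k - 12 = (k - 2)*(k + 6)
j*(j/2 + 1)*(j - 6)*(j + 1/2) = j^4/2 - 7*j^3/4 - 7*j^2 - 3*j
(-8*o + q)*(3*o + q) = -24*o^2 - 5*o*q + q^2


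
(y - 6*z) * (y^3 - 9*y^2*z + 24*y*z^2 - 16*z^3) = y^4 - 15*y^3*z + 78*y^2*z^2 - 160*y*z^3 + 96*z^4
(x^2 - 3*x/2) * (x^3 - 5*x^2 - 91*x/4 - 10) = x^5 - 13*x^4/2 - 61*x^3/4 + 193*x^2/8 + 15*x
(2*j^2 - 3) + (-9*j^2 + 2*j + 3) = -7*j^2 + 2*j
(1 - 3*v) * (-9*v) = 27*v^2 - 9*v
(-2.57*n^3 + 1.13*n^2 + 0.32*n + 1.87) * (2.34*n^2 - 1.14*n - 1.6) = -6.0138*n^5 + 5.574*n^4 + 3.5726*n^3 + 2.203*n^2 - 2.6438*n - 2.992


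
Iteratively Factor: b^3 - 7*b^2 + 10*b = (b)*(b^2 - 7*b + 10) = b*(b - 5)*(b - 2)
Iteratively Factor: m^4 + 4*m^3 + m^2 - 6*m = (m + 3)*(m^3 + m^2 - 2*m) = (m + 2)*(m + 3)*(m^2 - m) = (m - 1)*(m + 2)*(m + 3)*(m)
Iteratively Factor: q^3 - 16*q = (q - 4)*(q^2 + 4*q) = q*(q - 4)*(q + 4)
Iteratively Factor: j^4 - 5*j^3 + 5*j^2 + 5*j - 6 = (j + 1)*(j^3 - 6*j^2 + 11*j - 6) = (j - 1)*(j + 1)*(j^2 - 5*j + 6) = (j - 3)*(j - 1)*(j + 1)*(j - 2)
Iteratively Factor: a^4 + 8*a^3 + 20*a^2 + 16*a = (a)*(a^3 + 8*a^2 + 20*a + 16) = a*(a + 4)*(a^2 + 4*a + 4) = a*(a + 2)*(a + 4)*(a + 2)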